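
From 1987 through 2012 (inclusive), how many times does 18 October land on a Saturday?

3

Day of week of October 18 in each year:
1987: Sun, 1988: Tue, 1989: Wed, 1990: Thu, 1991: Fri, 1992: Sun, 1993: Mon, 1994: Tue, 1995: Wed, 1996: Fri, 1997: Sat ✓, 1998: Sun, 1999: Mon, 2000: Wed, 2001: Thu, 2002: Fri, 2003: Sat ✓, 2004: Mon, 2005: Tue, 2006: Wed, 2007: Thu, 2008: Sat ✓, 2009: Sun, 2010: Mon, 2011: Tue, 2012: Thu
Saturdays: 1997, 2003, 2008.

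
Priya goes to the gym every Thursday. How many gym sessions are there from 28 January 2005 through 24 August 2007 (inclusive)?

134 Thursdays

28 January 2005 is a Friday.
That's 939 days from start to end, counting both.
939 = 7 × 134 + 1, so there are 134 full weeks plus 1 extra day.
Each full week contributes one Thursday: 134 so far.
The 1 extra day is Fri — none qualify.
Total: 134 + 0 = 134.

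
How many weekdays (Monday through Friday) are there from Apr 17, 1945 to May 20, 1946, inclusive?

Apr 17, 1945 is a Tuesday.
The range spans 399 days (inclusive of both endpoints).
399 = 7 × 57, so the span is exactly 57 full weeks.
Each full week contributes 5 weekdays (Mon–Fri): 57 × 5 = 285.

285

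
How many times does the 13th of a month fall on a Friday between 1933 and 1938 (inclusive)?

10

Friday-the-13ths by year:
1933: Jan, Oct
1934: Apr, Jul
1935: Sep, Dec
1936: Mar, Nov
1937: Aug
1938: May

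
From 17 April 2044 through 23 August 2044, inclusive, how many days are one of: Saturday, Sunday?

17 April 2044 is a Sunday.
From 17 April 2044 to 23 August 2044 is 129 days inclusive.
129 = 7 × 18 + 3, so there are 18 full weeks plus 3 extra days.
Each full week contributes 2 days from the set (Sat, Sun): 18 × 2 = 36.
The 3 extra days are Sunday, Monday, Tuesday — 1 of them qualifies.
Total: 36 + 1 = 37.

37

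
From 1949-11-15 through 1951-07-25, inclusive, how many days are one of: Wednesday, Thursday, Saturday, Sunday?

1949-11-15 is a Tuesday.
That's 618 days from start to end, counting both.
618 = 7 × 88 + 2, so there are 88 full weeks plus 2 extra days.
Each full week contributes 4 days from the set (Wed, Thu, Sat, Sun): 88 × 4 = 352.
The 2 extra days are Tuesday, Wednesday — 1 of them qualifies.
Total: 352 + 1 = 353.

353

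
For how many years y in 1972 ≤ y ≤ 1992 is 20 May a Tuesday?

Day of week of May 20 in each year:
1972: Sat, 1973: Sun, 1974: Mon, 1975: Tue ✓, 1976: Thu, 1977: Fri, 1978: Sat, 1979: Sun, 1980: Tue ✓, 1981: Wed, 1982: Thu, 1983: Fri, 1984: Sun, 1985: Mon, 1986: Tue ✓, 1987: Wed, 1988: Fri, 1989: Sat, 1990: Sun, 1991: Mon, 1992: Wed
Tuesdays: 1975, 1980, 1986.

3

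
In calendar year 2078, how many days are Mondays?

52

2078-01-01 is a Saturday.
That's 365 days from start to end, counting both.
365 = 7 × 52 + 1, so there are 52 full weeks plus 1 extra day.
Each full week contributes one Monday: 52 so far.
The 1 extra day is Saturday — none qualify.
Total: 52 + 0 = 52.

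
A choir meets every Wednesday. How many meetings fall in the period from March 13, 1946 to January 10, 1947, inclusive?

44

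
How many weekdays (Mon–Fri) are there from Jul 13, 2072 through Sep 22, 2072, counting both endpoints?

52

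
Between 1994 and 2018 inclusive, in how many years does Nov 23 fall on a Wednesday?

4

Day of week of November 23 in each year:
1994: Wed ✓, 1995: Thu, 1996: Sat, 1997: Sun, 1998: Mon, 1999: Tue, 2000: Thu, 2001: Fri, 2002: Sat, 2003: Sun, 2004: Tue, 2005: Wed ✓, 2006: Thu, 2007: Fri, 2008: Sun, 2009: Mon, 2010: Tue, 2011: Wed ✓, 2012: Fri, 2013: Sat, 2014: Sun, 2015: Mon, 2016: Wed ✓, 2017: Thu, 2018: Fri
Wednesdays: 1994, 2005, 2011, 2016.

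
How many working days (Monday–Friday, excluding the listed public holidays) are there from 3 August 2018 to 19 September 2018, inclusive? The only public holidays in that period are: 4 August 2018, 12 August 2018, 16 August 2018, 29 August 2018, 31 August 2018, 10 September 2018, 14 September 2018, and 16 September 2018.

29

3 August 2018 is a Friday.
The range spans 48 days (inclusive of both endpoints).
48 = 7 × 6 + 6, so there are 6 full weeks plus 6 extra days.
Each full week contributes 5 weekdays (Mon–Fri): 6 × 5 = 30.
The 6 extra days are Fri, Sat, Sun, Mon, Tue, Wed — 4 of them qualify.
Total: 30 + 4 = 34.
Holidays: 4 August 2018 (Sat); 12 August 2018 (Sun); 16 August 2018 (Thu); 29 August 2018 (Wed); 31 August 2018 (Fri); 10 September 2018 (Mon); 14 September 2018 (Fri); 16 September 2018 (Sun).
5 of the 8 holidays fall on weekdays; the rest are weekends and were already excluded.
Business days: 34 − 5 = 29.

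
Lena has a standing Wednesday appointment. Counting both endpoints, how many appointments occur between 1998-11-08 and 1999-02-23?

15 Wednesdays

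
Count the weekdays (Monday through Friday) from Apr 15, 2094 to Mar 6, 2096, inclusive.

Apr 15, 2094 is a Thursday.
The range spans 692 days (inclusive of both endpoints).
692 = 7 × 98 + 6, so there are 98 full weeks plus 6 extra days.
Each full week contributes 5 weekdays (Mon–Fri): 98 × 5 = 490.
The 6 extra days are Thursday, Friday, Saturday, Sunday, Monday, Tuesday — 4 of them qualify.
Total: 490 + 4 = 494.

494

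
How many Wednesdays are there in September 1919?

4

1919-09-01 is a Monday.
That's 30 days from start to end, counting both.
30 = 7 × 4 + 2, so there are 4 full weeks plus 2 extra days.
Each full week contributes one Wednesday: 4 so far.
The 2 extra days are Monday, Tuesday — none qualify.
Total: 4 + 0 = 4.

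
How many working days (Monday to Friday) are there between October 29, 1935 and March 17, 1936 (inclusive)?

101 weekdays

October 29, 1935 is a Tuesday.
That's 141 days from start to end, counting both.
141 = 7 × 20 + 1, so there are 20 full weeks plus 1 extra day.
Each full week contributes 5 weekdays (Mon–Fri): 20 × 5 = 100.
The 1 extra day is Tuesday — 1 of them qualifies.
Total: 100 + 1 = 101.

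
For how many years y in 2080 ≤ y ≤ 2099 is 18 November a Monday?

Day of week of November 18 in each year:
2080: Mon ✓, 2081: Tue, 2082: Wed, 2083: Thu, 2084: Sat, 2085: Sun, 2086: Mon ✓, 2087: Tue, 2088: Thu, 2089: Fri, 2090: Sat, 2091: Sun, 2092: Tue, 2093: Wed, 2094: Thu, 2095: Fri, 2096: Sun, 2097: Mon ✓, 2098: Tue, 2099: Wed
Mondays: 2080, 2086, 2097.

3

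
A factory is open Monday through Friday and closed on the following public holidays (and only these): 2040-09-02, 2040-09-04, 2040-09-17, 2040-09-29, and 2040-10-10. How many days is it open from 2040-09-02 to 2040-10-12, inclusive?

2040-09-02 is a Sunday.
From 2040-09-02 to 2040-10-12 is 41 days inclusive.
41 = 7 × 5 + 6, so there are 5 full weeks plus 6 extra days.
Each full week contributes 5 weekdays (Mon–Fri): 5 × 5 = 25.
The 6 extra days are Sun, Mon, Tue, Wed, Thu, Fri — 5 of them qualify.
Total: 25 + 5 = 30.
Holidays: 2040-09-02 (Sun); 2040-09-04 (Tue); 2040-09-17 (Mon); 2040-09-29 (Sat); 2040-10-10 (Wed).
3 of the 5 holidays fall on weekdays; the rest are weekends and were already excluded.
Business days: 30 − 3 = 27.

27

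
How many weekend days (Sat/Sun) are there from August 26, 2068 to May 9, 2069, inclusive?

73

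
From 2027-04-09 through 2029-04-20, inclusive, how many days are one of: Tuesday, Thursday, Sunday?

2027-04-09 is a Friday.
From 2027-04-09 to 2029-04-20 is 743 days inclusive.
743 = 7 × 106 + 1, so there are 106 full weeks plus 1 extra day.
Each full week contributes 3 days from the set (Tue, Thu, Sun): 106 × 3 = 318.
The 1 extra day is Friday — none qualify.
Total: 318 + 0 = 318.

318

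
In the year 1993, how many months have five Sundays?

A month has five Sundays exactly when Sunday falls within its first (length − 28) days.
Jan: 31 days, starts Fri → 5 of Fri, Sat, Sun ✓
Feb: 28 days, starts Mon → 5 of (none)
Mar: 31 days, starts Mon → 5 of Mon, Tue, Wed
Apr: 30 days, starts Thu → 5 of Thu, Fri
May: 31 days, starts Sat → 5 of Sat, Sun, Mon ✓
Jun: 30 days, starts Tue → 5 of Tue, Wed
Jul: 31 days, starts Thu → 5 of Thu, Fri, Sat
Aug: 31 days, starts Sun → 5 of Sun, Mon, Tue ✓
Sep: 30 days, starts Wed → 5 of Wed, Thu
Oct: 31 days, starts Fri → 5 of Fri, Sat, Sun ✓
Nov: 30 days, starts Mon → 5 of Mon, Tue
Dec: 31 days, starts Wed → 5 of Wed, Thu, Fri
Months with five Sundays: Jan, May, Aug, Oct.

4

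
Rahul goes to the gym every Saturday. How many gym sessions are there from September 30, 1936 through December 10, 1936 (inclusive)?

September 30, 1936 is a Wednesday.
From September 30, 1936 to December 10, 1936 is 72 days inclusive.
72 = 7 × 10 + 2, so there are 10 full weeks plus 2 extra days.
Each full week contributes one Saturday: 10 so far.
The 2 extra days are Wednesday, Thursday — none qualify.
Total: 10 + 0 = 10.

10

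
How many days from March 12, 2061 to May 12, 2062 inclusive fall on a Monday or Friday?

122

March 12, 2061 is a Saturday.
That's 427 days from start to end, counting both.
427 = 7 × 61, so the span is exactly 61 full weeks.
Each full week contributes 2 days from the set (Mon, Fri): 61 × 2 = 122.
Total: 122.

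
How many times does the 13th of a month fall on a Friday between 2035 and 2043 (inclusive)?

17

Friday-the-13ths by year:
2035: Apr, Jul
2036: Jun
2037: Feb, Mar, Nov
2038: Aug
2039: May
2040: Jan, Apr, Jul
2041: Sep, Dec
2042: Jun
2043: Feb, Mar, Nov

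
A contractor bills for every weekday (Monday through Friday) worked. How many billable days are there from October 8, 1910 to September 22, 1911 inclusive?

October 8, 1910 is a Saturday.
The range spans 350 days (inclusive of both endpoints).
350 = 7 × 50, so the span is exactly 50 full weeks.
Each full week contributes 5 weekdays (Mon–Fri): 50 × 5 = 250.

250 weekdays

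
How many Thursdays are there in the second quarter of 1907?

13

April 1, 1907 is a Monday.
That's 91 days from start to end, counting both.
91 = 7 × 13, so the span is exactly 13 full weeks.
Each full week contributes one Thursday: 13 so far.
Total: 13.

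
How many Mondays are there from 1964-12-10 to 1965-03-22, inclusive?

1964-12-10 is a Thursday.
From 1964-12-10 to 1965-03-22 is 103 days inclusive.
103 = 7 × 14 + 5, so there are 14 full weeks plus 5 extra days.
Each full week contributes one Monday: 14 so far.
The 5 extra days are Thursday, Friday, Saturday, Sunday, Monday — 1 of them qualifies.
Total: 14 + 1 = 15.

15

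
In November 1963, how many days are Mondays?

4

1963-11-01 is a Friday.
From 1963-11-01 to 1963-11-30 is 30 days inclusive.
30 = 7 × 4 + 2, so there are 4 full weeks plus 2 extra days.
Each full week contributes one Monday: 4 so far.
The 2 extra days are Fri, Sat — none qualify.
Total: 4 + 0 = 4.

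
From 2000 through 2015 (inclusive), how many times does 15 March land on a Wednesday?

2

Day of week of March 15 in each year:
2000: Wed ✓, 2001: Thu, 2002: Fri, 2003: Sat, 2004: Mon, 2005: Tue, 2006: Wed ✓, 2007: Thu, 2008: Sat, 2009: Sun, 2010: Mon, 2011: Tue, 2012: Thu, 2013: Fri, 2014: Sat, 2015: Sun
Wednesdays: 2000, 2006.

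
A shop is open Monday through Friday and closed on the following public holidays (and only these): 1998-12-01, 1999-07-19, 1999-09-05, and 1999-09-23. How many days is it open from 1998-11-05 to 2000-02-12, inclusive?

1998-11-05 is a Thursday.
The range spans 465 days (inclusive of both endpoints).
465 = 7 × 66 + 3, so there are 66 full weeks plus 3 extra days.
Each full week contributes 5 weekdays (Mon–Fri): 66 × 5 = 330.
The 3 extra days are Thu, Fri, Sat — 2 of them qualify.
Total: 330 + 2 = 332.
Holidays: 1998-12-01 (Tue); 1999-07-19 (Mon); 1999-09-05 (Sun); 1999-09-23 (Thu).
3 of the 4 holidays fall on weekdays; the rest are weekends and were already excluded.
Business days: 332 − 3 = 329.

329 working days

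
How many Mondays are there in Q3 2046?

13

1 July 2046 is a Sunday.
That's 92 days from start to end, counting both.
92 = 7 × 13 + 1, so there are 13 full weeks plus 1 extra day.
Each full week contributes one Monday: 13 so far.
The 1 extra day is Sunday — none qualify.
Total: 13 + 0 = 13.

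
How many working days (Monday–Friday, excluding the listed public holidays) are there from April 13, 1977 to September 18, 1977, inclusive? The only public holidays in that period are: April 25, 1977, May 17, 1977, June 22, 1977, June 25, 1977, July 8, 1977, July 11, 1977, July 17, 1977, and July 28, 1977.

April 13, 1977 is a Wednesday.
That's 159 days from start to end, counting both.
159 = 7 × 22 + 5, so there are 22 full weeks plus 5 extra days.
Each full week contributes 5 weekdays (Mon–Fri): 22 × 5 = 110.
The 5 extra days are Wed, Thu, Fri, Sat, Sun — 3 of them qualify.
Total: 110 + 3 = 113.
Holidays: April 25, 1977 (Mon); May 17, 1977 (Tue); June 22, 1977 (Wed); June 25, 1977 (Sat); July 8, 1977 (Fri); July 11, 1977 (Mon); July 17, 1977 (Sun); July 28, 1977 (Thu).
6 of the 8 holidays fall on weekdays; the rest are weekends and were already excluded.
Business days: 113 − 6 = 107.

107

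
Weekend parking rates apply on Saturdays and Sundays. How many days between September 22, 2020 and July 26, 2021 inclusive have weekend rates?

88

September 22, 2020 is a Tuesday.
That's 308 days from start to end, counting both.
308 = 7 × 44, so the span is exactly 44 full weeks.
Each full week contributes 2 weekend days (Sat, Sun): 44 × 2 = 88.
Total: 88.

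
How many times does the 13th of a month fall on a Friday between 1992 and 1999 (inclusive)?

Friday-the-13ths by year:
1992: Mar, Nov
1993: Aug
1994: May
1995: Jan, Oct
1996: Sep, Dec
1997: Jun
1998: Feb, Mar, Nov
1999: Aug

13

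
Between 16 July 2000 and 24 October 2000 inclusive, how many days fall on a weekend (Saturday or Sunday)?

16 July 2000 is a Sunday.
That's 101 days from start to end, counting both.
101 = 7 × 14 + 3, so there are 14 full weeks plus 3 extra days.
Each full week contributes 2 weekend days (Sat, Sun): 14 × 2 = 28.
The 3 extra days are Sun, Mon, Tue — 1 of them qualifies.
Total: 28 + 1 = 29.

29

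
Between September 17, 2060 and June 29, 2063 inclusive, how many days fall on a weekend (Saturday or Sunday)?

September 17, 2060 is a Friday.
From September 17, 2060 to June 29, 2063 is 1016 days inclusive.
1016 = 7 × 145 + 1, so there are 145 full weeks plus 1 extra day.
Each full week contributes 2 weekend days (Sat, Sun): 145 × 2 = 290.
The 1 extra day is Fri — none qualify.
Total: 290 + 0 = 290.

290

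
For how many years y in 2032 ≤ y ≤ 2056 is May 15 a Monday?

Day of week of May 15 in each year:
2032: Sat, 2033: Sun, 2034: Mon ✓, 2035: Tue, 2036: Thu, 2037: Fri, 2038: Sat, 2039: Sun, 2040: Tue, 2041: Wed, 2042: Thu, 2043: Fri, 2044: Sun, 2045: Mon ✓, 2046: Tue, 2047: Wed, 2048: Fri, 2049: Sat, 2050: Sun, 2051: Mon ✓, 2052: Wed, 2053: Thu, 2054: Fri, 2055: Sat, 2056: Mon ✓
Mondays: 2034, 2045, 2051, 2056.

4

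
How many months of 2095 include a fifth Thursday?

4

A month has five Thursdays exactly when Thursday falls within its first (length − 28) days.
Jan: 31 days, starts Sat → 5 of Sat, Sun, Mon
Feb: 28 days, starts Tue → 5 of (none)
Mar: 31 days, starts Tue → 5 of Tue, Wed, Thu ✓
Apr: 30 days, starts Fri → 5 of Fri, Sat
May: 31 days, starts Sun → 5 of Sun, Mon, Tue
Jun: 30 days, starts Wed → 5 of Wed, Thu ✓
Jul: 31 days, starts Fri → 5 of Fri, Sat, Sun
Aug: 31 days, starts Mon → 5 of Mon, Tue, Wed
Sep: 30 days, starts Thu → 5 of Thu, Fri ✓
Oct: 31 days, starts Sat → 5 of Sat, Sun, Mon
Nov: 30 days, starts Tue → 5 of Tue, Wed
Dec: 31 days, starts Thu → 5 of Thu, Fri, Sat ✓
Months with five Thursdays: Mar, Jun, Sep, Dec.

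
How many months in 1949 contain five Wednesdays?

4

A month has five Wednesdays exactly when Wednesday falls within its first (length − 28) days.
Jan: 31 days, starts Sat → 5 of Sat, Sun, Mon
Feb: 28 days, starts Tue → 5 of (none)
Mar: 31 days, starts Tue → 5 of Tue, Wed, Thu ✓
Apr: 30 days, starts Fri → 5 of Fri, Sat
May: 31 days, starts Sun → 5 of Sun, Mon, Tue
Jun: 30 days, starts Wed → 5 of Wed, Thu ✓
Jul: 31 days, starts Fri → 5 of Fri, Sat, Sun
Aug: 31 days, starts Mon → 5 of Mon, Tue, Wed ✓
Sep: 30 days, starts Thu → 5 of Thu, Fri
Oct: 31 days, starts Sat → 5 of Sat, Sun, Mon
Nov: 30 days, starts Tue → 5 of Tue, Wed ✓
Dec: 31 days, starts Thu → 5 of Thu, Fri, Sat
Months with five Wednesdays: Mar, Jun, Aug, Nov.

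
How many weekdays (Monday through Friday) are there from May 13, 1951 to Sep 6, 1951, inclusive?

May 13, 1951 is a Sunday.
From May 13, 1951 to Sep 6, 1951 is 117 days inclusive.
117 = 7 × 16 + 5, so there are 16 full weeks plus 5 extra days.
Each full week contributes 5 weekdays (Mon–Fri): 16 × 5 = 80.
The 5 extra days are Sunday, Monday, Tuesday, Wednesday, Thursday — 4 of them qualify.
Total: 80 + 4 = 84.

84 weekdays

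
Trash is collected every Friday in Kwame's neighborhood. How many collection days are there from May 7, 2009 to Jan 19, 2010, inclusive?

37

May 7, 2009 is a Thursday.
From May 7, 2009 to Jan 19, 2010 is 258 days inclusive.
258 = 7 × 36 + 6, so there are 36 full weeks plus 6 extra days.
Each full week contributes one Friday: 36 so far.
The 6 extra days are Thu, Fri, Sat, Sun, Mon, Tue — 1 of them qualifies.
Total: 36 + 1 = 37.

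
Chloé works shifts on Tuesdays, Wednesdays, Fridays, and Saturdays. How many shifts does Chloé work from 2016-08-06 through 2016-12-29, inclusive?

83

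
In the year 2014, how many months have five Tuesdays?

A month has five Tuesdays exactly when Tuesday falls within its first (length − 28) days.
Jan: 31 days, starts Wed → 5 of Wed, Thu, Fri
Feb: 28 days, starts Sat → 5 of (none)
Mar: 31 days, starts Sat → 5 of Sat, Sun, Mon
Apr: 30 days, starts Tue → 5 of Tue, Wed ✓
May: 31 days, starts Thu → 5 of Thu, Fri, Sat
Jun: 30 days, starts Sun → 5 of Sun, Mon
Jul: 31 days, starts Tue → 5 of Tue, Wed, Thu ✓
Aug: 31 days, starts Fri → 5 of Fri, Sat, Sun
Sep: 30 days, starts Mon → 5 of Mon, Tue ✓
Oct: 31 days, starts Wed → 5 of Wed, Thu, Fri
Nov: 30 days, starts Sat → 5 of Sat, Sun
Dec: 31 days, starts Mon → 5 of Mon, Tue, Wed ✓
Months with five Tuesdays: Apr, Jul, Sep, Dec.

4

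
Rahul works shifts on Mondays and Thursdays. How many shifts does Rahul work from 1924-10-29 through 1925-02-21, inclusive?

1924-10-29 is a Wednesday.
That's 116 days from start to end, counting both.
116 = 7 × 16 + 4, so there are 16 full weeks plus 4 extra days.
Each full week contributes 2 days from the set (Mon, Thu): 16 × 2 = 32.
The 4 extra days are Wed, Thu, Fri, Sat — 1 of them qualifies.
Total: 32 + 1 = 33.

33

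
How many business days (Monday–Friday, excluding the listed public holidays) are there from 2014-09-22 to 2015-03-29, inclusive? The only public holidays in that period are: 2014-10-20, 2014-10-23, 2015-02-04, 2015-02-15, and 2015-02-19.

131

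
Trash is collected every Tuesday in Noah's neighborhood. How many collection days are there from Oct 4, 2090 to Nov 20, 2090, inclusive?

Oct 4, 2090 is a Wednesday.
The range spans 48 days (inclusive of both endpoints).
48 = 7 × 6 + 6, so there are 6 full weeks plus 6 extra days.
Each full week contributes one Tuesday: 6 so far.
The 6 extra days are Wed, Thu, Fri, Sat, Sun, Mon — none qualify.
Total: 6 + 0 = 6.

6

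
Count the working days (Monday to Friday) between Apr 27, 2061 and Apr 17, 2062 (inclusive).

254 weekdays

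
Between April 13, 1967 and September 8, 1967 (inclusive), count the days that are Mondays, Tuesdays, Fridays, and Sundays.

April 13, 1967 is a Thursday.
From April 13, 1967 to September 8, 1967 is 149 days inclusive.
149 = 7 × 21 + 2, so there are 21 full weeks plus 2 extra days.
Each full week contributes 4 days from the set (Mon, Tue, Fri, Sun): 21 × 4 = 84.
The 2 extra days are Thu, Fri — 1 of them qualifies.
Total: 84 + 1 = 85.

85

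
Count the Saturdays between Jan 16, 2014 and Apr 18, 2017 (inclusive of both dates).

170

Jan 16, 2014 is a Thursday.
From Jan 16, 2014 to Apr 18, 2017 is 1189 days inclusive.
1189 = 7 × 169 + 6, so there are 169 full weeks plus 6 extra days.
Each full week contributes one Saturday: 169 so far.
The 6 extra days are Thursday, Friday, Saturday, Sunday, Monday, Tuesday — 1 of them qualifies.
Total: 169 + 1 = 170.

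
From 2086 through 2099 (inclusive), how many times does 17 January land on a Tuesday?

2

Day of week of January 17 in each year:
2086: Thu, 2087: Fri, 2088: Sat, 2089: Mon, 2090: Tue ✓, 2091: Wed, 2092: Thu, 2093: Sat, 2094: Sun, 2095: Mon, 2096: Tue ✓, 2097: Thu, 2098: Fri, 2099: Sat
Tuesdays: 2090, 2096.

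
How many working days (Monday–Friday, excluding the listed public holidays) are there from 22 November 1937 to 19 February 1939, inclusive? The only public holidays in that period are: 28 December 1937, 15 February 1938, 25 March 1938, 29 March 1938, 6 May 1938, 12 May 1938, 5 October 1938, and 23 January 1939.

317

22 November 1937 is a Monday.
That's 455 days from start to end, counting both.
455 = 7 × 65, so the span is exactly 65 full weeks.
Each full week contributes 5 weekdays (Mon–Fri): 65 × 5 = 325.
Total: 325.
Holidays: 28 December 1937 (Tue); 15 February 1938 (Tue); 25 March 1938 (Fri); 29 March 1938 (Tue); 6 May 1938 (Fri); 12 May 1938 (Thu); 5 October 1938 (Wed); 23 January 1939 (Mon).
All 8 holidays fall on weekdays, so subtract 8.
Business days: 325 − 8 = 317.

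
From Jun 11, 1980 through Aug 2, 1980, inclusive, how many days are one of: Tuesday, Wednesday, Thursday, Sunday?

Jun 11, 1980 is a Wednesday.
The range spans 53 days (inclusive of both endpoints).
53 = 7 × 7 + 4, so there are 7 full weeks plus 4 extra days.
Each full week contributes 4 days from the set (Tue, Wed, Thu, Sun): 7 × 4 = 28.
The 4 extra days are Wednesday, Thursday, Friday, Saturday — 2 of them qualify.
Total: 28 + 2 = 30.

30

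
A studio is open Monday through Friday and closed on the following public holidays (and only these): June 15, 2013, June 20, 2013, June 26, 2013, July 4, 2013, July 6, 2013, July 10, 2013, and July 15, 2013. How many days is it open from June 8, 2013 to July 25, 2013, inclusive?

June 8, 2013 is a Saturday.
From June 8, 2013 to July 25, 2013 is 48 days inclusive.
48 = 7 × 6 + 6, so there are 6 full weeks plus 6 extra days.
Each full week contributes 5 weekdays (Mon–Fri): 6 × 5 = 30.
The 6 extra days are Sat, Sun, Mon, Tue, Wed, Thu — 4 of them qualify.
Total: 30 + 4 = 34.
Holidays: June 15, 2013 (Sat); June 20, 2013 (Thu); June 26, 2013 (Wed); July 4, 2013 (Thu); July 6, 2013 (Sat); July 10, 2013 (Wed); July 15, 2013 (Mon).
5 of the 7 holidays fall on weekdays; the rest are weekends and were already excluded.
Business days: 34 − 5 = 29.

29 business days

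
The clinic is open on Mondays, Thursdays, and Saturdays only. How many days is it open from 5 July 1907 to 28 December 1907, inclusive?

5 July 1907 is a Friday.
That's 177 days from start to end, counting both.
177 = 7 × 25 + 2, so there are 25 full weeks plus 2 extra days.
Each full week contributes 3 days from the set (Mon, Thu, Sat): 25 × 3 = 75.
The 2 extra days are Fri, Sat — 1 of them qualifies.
Total: 75 + 1 = 76.

76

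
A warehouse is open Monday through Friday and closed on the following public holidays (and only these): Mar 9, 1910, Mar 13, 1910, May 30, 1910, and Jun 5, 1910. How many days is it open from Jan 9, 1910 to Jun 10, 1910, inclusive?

108

Jan 9, 1910 is a Sunday.
The range spans 153 days (inclusive of both endpoints).
153 = 7 × 21 + 6, so there are 21 full weeks plus 6 extra days.
Each full week contributes 5 weekdays (Mon–Fri): 21 × 5 = 105.
The 6 extra days are Sunday, Monday, Tuesday, Wednesday, Thursday, Friday — 5 of them qualify.
Total: 105 + 5 = 110.
Holidays: Mar 9, 1910 (Wed); Mar 13, 1910 (Sun); May 30, 1910 (Mon); Jun 5, 1910 (Sun).
2 of the 4 holidays fall on weekdays; the rest are weekends and were already excluded.
Business days: 110 − 2 = 108.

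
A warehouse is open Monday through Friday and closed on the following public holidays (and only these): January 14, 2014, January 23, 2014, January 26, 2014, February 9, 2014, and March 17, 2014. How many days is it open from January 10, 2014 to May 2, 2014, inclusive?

January 10, 2014 is a Friday.
From January 10, 2014 to May 2, 2014 is 113 days inclusive.
113 = 7 × 16 + 1, so there are 16 full weeks plus 1 extra day.
Each full week contributes 5 weekdays (Mon–Fri): 16 × 5 = 80.
The 1 extra day is Friday — 1 of them qualifies.
Total: 80 + 1 = 81.
Holidays: January 14, 2014 (Tue); January 23, 2014 (Thu); January 26, 2014 (Sun); February 9, 2014 (Sun); March 17, 2014 (Mon).
3 of the 5 holidays fall on weekdays; the rest are weekends and were already excluded.
Business days: 81 − 3 = 78.

78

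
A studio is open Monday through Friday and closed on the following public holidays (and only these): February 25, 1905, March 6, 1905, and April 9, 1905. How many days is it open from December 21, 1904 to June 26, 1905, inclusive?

133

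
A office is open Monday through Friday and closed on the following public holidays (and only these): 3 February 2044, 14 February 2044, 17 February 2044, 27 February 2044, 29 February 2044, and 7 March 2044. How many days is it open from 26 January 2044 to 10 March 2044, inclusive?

26 January 2044 is a Tuesday.
That's 45 days from start to end, counting both.
45 = 7 × 6 + 3, so there are 6 full weeks plus 3 extra days.
Each full week contributes 5 weekdays (Mon–Fri): 6 × 5 = 30.
The 3 extra days are Tue, Wed, Thu — 3 of them qualify.
Total: 30 + 3 = 33.
Holidays: 3 February 2044 (Wed); 14 February 2044 (Sun); 17 February 2044 (Wed); 27 February 2044 (Sat); 29 February 2044 (Mon); 7 March 2044 (Mon).
4 of the 6 holidays fall on weekdays; the rest are weekends and were already excluded.
Business days: 33 − 4 = 29.

29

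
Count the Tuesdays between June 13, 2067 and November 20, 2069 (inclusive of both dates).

June 13, 2067 is a Monday.
The range spans 892 days (inclusive of both endpoints).
892 = 7 × 127 + 3, so there are 127 full weeks plus 3 extra days.
Each full week contributes one Tuesday: 127 so far.
The 3 extra days are Monday, Tuesday, Wednesday — 1 of them qualifies.
Total: 127 + 1 = 128.

128 Tuesdays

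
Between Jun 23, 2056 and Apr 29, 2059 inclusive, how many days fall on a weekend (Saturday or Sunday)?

298

Jun 23, 2056 is a Friday.
That's 1041 days from start to end, counting both.
1041 = 7 × 148 + 5, so there are 148 full weeks plus 5 extra days.
Each full week contributes 2 weekend days (Sat, Sun): 148 × 2 = 296.
The 5 extra days are Fri, Sat, Sun, Mon, Tue — 2 of them qualify.
Total: 296 + 2 = 298.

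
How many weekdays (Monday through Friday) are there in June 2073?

22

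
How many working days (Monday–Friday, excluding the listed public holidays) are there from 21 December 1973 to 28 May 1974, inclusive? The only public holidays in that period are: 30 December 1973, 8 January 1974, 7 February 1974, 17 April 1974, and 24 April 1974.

109 working days

21 December 1973 is a Friday.
The range spans 159 days (inclusive of both endpoints).
159 = 7 × 22 + 5, so there are 22 full weeks plus 5 extra days.
Each full week contributes 5 weekdays (Mon–Fri): 22 × 5 = 110.
The 5 extra days are Fri, Sat, Sun, Mon, Tue — 3 of them qualify.
Total: 110 + 3 = 113.
Holidays: 30 December 1973 (Sun); 8 January 1974 (Tue); 7 February 1974 (Thu); 17 April 1974 (Wed); 24 April 1974 (Wed).
4 of the 5 holidays fall on weekdays; the rest are weekends and were already excluded.
Business days: 113 − 4 = 109.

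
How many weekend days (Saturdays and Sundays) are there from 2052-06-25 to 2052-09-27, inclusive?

26

2052-06-25 is a Tuesday.
From 2052-06-25 to 2052-09-27 is 95 days inclusive.
95 = 7 × 13 + 4, so there are 13 full weeks plus 4 extra days.
Each full week contributes 2 weekend days (Sat, Sun): 13 × 2 = 26.
The 4 extra days are Tuesday, Wednesday, Thursday, Friday — none qualify.
Total: 26 + 0 = 26.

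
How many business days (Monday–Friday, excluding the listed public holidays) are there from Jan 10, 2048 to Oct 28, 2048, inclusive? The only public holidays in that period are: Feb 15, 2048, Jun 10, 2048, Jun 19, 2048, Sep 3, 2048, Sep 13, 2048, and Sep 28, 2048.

205

Jan 10, 2048 is a Friday.
The range spans 293 days (inclusive of both endpoints).
293 = 7 × 41 + 6, so there are 41 full weeks plus 6 extra days.
Each full week contributes 5 weekdays (Mon–Fri): 41 × 5 = 205.
The 6 extra days are Fri, Sat, Sun, Mon, Tue, Wed — 4 of them qualify.
Total: 205 + 4 = 209.
Holidays: Feb 15, 2048 (Sat); Jun 10, 2048 (Wed); Jun 19, 2048 (Fri); Sep 3, 2048 (Thu); Sep 13, 2048 (Sun); Sep 28, 2048 (Mon).
4 of the 6 holidays fall on weekdays; the rest are weekends and were already excluded.
Business days: 209 − 4 = 205.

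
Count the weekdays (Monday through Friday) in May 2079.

23

1 May 2079 is a Monday.
From 1 May 2079 to 31 May 2079 is 31 days inclusive.
31 = 7 × 4 + 3, so there are 4 full weeks plus 3 extra days.
Each full week contributes 5 weekdays (Mon–Fri): 4 × 5 = 20.
The 3 extra days are Mon, Tue, Wed — 3 of them qualify.
Total: 20 + 3 = 23.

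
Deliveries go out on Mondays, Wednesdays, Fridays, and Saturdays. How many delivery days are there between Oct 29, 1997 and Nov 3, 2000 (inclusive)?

630

Oct 29, 1997 is a Wednesday.
From Oct 29, 1997 to Nov 3, 2000 is 1102 days inclusive.
1102 = 7 × 157 + 3, so there are 157 full weeks plus 3 extra days.
Each full week contributes 4 days from the set (Mon, Wed, Fri, Sat): 157 × 4 = 628.
The 3 extra days are Wednesday, Thursday, Friday — 2 of them qualify.
Total: 628 + 2 = 630.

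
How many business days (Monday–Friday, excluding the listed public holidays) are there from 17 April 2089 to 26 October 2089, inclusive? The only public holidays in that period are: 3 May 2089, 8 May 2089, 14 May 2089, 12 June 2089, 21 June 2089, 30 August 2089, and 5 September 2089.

17 April 2089 is a Sunday.
From 17 April 2089 to 26 October 2089 is 193 days inclusive.
193 = 7 × 27 + 4, so there are 27 full weeks plus 4 extra days.
Each full week contributes 5 weekdays (Mon–Fri): 27 × 5 = 135.
The 4 extra days are Sunday, Monday, Tuesday, Wednesday — 3 of them qualify.
Total: 135 + 3 = 138.
Holidays: 3 May 2089 (Tue); 8 May 2089 (Sun); 14 May 2089 (Sat); 12 June 2089 (Sun); 21 June 2089 (Tue); 30 August 2089 (Tue); 5 September 2089 (Mon).
4 of the 7 holidays fall on weekdays; the rest are weekends and were already excluded.
Business days: 138 − 4 = 134.

134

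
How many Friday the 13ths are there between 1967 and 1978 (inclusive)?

20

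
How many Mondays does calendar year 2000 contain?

January 1, 2000 is a Saturday.
The range spans 366 days (inclusive of both endpoints).
366 = 7 × 52 + 2, so there are 52 full weeks plus 2 extra days.
Each full week contributes one Monday: 52 so far.
The 2 extra days are Saturday, Sunday — none qualify.
Total: 52 + 0 = 52.

52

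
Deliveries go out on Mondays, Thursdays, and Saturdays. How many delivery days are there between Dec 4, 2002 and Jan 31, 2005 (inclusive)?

339

Dec 4, 2002 is a Wednesday.
That's 790 days from start to end, counting both.
790 = 7 × 112 + 6, so there are 112 full weeks plus 6 extra days.
Each full week contributes 3 days from the set (Mon, Thu, Sat): 112 × 3 = 336.
The 6 extra days are Wed, Thu, Fri, Sat, Sun, Mon — 3 of them qualify.
Total: 336 + 3 = 339.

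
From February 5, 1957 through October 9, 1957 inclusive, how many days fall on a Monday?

February 5, 1957 is a Tuesday.
That's 247 days from start to end, counting both.
247 = 7 × 35 + 2, so there are 35 full weeks plus 2 extra days.
Each full week contributes one Monday: 35 so far.
The 2 extra days are Tue, Wed — none qualify.
Total: 35 + 0 = 35.

35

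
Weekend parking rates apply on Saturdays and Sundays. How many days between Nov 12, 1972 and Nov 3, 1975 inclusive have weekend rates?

311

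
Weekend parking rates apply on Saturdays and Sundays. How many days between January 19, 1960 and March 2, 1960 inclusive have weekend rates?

January 19, 1960 is a Tuesday.
From January 19, 1960 to March 2, 1960 is 44 days inclusive.
44 = 7 × 6 + 2, so there are 6 full weeks plus 2 extra days.
Each full week contributes 2 weekend days (Sat, Sun): 6 × 2 = 12.
The 2 extra days are Tuesday, Wednesday — none qualify.
Total: 12 + 0 = 12.

12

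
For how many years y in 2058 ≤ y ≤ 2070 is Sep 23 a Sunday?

2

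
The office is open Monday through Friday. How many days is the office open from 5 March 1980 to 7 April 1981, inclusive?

5 March 1980 is a Wednesday.
The range spans 399 days (inclusive of both endpoints).
399 = 7 × 57, so the span is exactly 57 full weeks.
Each full week contributes 5 weekdays (Mon–Fri): 57 × 5 = 285.
Total: 285.

285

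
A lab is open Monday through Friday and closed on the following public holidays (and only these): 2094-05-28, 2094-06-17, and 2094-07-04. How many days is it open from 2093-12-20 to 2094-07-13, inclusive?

145 business days

2093-12-20 is a Sunday.
That's 206 days from start to end, counting both.
206 = 7 × 29 + 3, so there are 29 full weeks plus 3 extra days.
Each full week contributes 5 weekdays (Mon–Fri): 29 × 5 = 145.
The 3 extra days are Sunday, Monday, Tuesday — 2 of them qualify.
Total: 145 + 2 = 147.
Holidays: 2094-05-28 (Fri); 2094-06-17 (Thu); 2094-07-04 (Sun).
2 of the 3 holidays fall on weekdays; the rest are weekends and were already excluded.
Business days: 147 − 2 = 145.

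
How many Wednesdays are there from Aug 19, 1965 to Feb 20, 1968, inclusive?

130 Wednesdays

Aug 19, 1965 is a Thursday.
The range spans 916 days (inclusive of both endpoints).
916 = 7 × 130 + 6, so there are 130 full weeks plus 6 extra days.
Each full week contributes one Wednesday: 130 so far.
The 6 extra days are Thu, Fri, Sat, Sun, Mon, Tue — none qualify.
Total: 130 + 0 = 130.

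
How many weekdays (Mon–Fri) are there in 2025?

261

1 January 2025 is a Wednesday.
The range spans 365 days (inclusive of both endpoints).
365 = 7 × 52 + 1, so there are 52 full weeks plus 1 extra day.
Each full week contributes 5 weekdays (Mon–Fri): 52 × 5 = 260.
The 1 extra day is Wednesday — 1 of them qualifies.
Total: 260 + 1 = 261.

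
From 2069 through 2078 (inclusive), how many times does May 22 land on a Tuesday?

Day of week of May 22 in each year:
2069: Wed, 2070: Thu, 2071: Fri, 2072: Sun, 2073: Mon, 2074: Tue ✓, 2075: Wed, 2076: Fri, 2077: Sat, 2078: Sun
Tuesdays: 2074.

1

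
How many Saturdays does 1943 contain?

1 January 1943 is a Friday.
The range spans 365 days (inclusive of both endpoints).
365 = 7 × 52 + 1, so there are 52 full weeks plus 1 extra day.
Each full week contributes one Saturday: 52 so far.
The 1 extra day is Fri — none qualify.
Total: 52 + 0 = 52.

52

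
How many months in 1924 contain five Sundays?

4

A month has five Sundays exactly when Sunday falls within its first (length − 28) days.
Jan: 31 days, starts Tue → 5 of Tue, Wed, Thu
Feb: 29 days, starts Fri → 5 of Fri
Mar: 31 days, starts Sat → 5 of Sat, Sun, Mon ✓
Apr: 30 days, starts Tue → 5 of Tue, Wed
May: 31 days, starts Thu → 5 of Thu, Fri, Sat
Jun: 30 days, starts Sun → 5 of Sun, Mon ✓
Jul: 31 days, starts Tue → 5 of Tue, Wed, Thu
Aug: 31 days, starts Fri → 5 of Fri, Sat, Sun ✓
Sep: 30 days, starts Mon → 5 of Mon, Tue
Oct: 31 days, starts Wed → 5 of Wed, Thu, Fri
Nov: 30 days, starts Sat → 5 of Sat, Sun ✓
Dec: 31 days, starts Mon → 5 of Mon, Tue, Wed
Months with five Sundays: Mar, Jun, Aug, Nov.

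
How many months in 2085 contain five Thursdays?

A month has five Thursdays exactly when Thursday falls within its first (length − 28) days.
Jan: 31 days, starts Mon → 5 of Mon, Tue, Wed
Feb: 28 days, starts Thu → 5 of (none)
Mar: 31 days, starts Thu → 5 of Thu, Fri, Sat ✓
Apr: 30 days, starts Sun → 5 of Sun, Mon
May: 31 days, starts Tue → 5 of Tue, Wed, Thu ✓
Jun: 30 days, starts Fri → 5 of Fri, Sat
Jul: 31 days, starts Sun → 5 of Sun, Mon, Tue
Aug: 31 days, starts Wed → 5 of Wed, Thu, Fri ✓
Sep: 30 days, starts Sat → 5 of Sat, Sun
Oct: 31 days, starts Mon → 5 of Mon, Tue, Wed
Nov: 30 days, starts Thu → 5 of Thu, Fri ✓
Dec: 31 days, starts Sat → 5 of Sat, Sun, Mon
Months with five Thursdays: Mar, May, Aug, Nov.

4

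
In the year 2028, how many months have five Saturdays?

5

A month has five Saturdays exactly when Saturday falls within its first (length − 28) days.
Jan: 31 days, starts Sat → 5 of Sat, Sun, Mon ✓
Feb: 29 days, starts Tue → 5 of Tue
Mar: 31 days, starts Wed → 5 of Wed, Thu, Fri
Apr: 30 days, starts Sat → 5 of Sat, Sun ✓
May: 31 days, starts Mon → 5 of Mon, Tue, Wed
Jun: 30 days, starts Thu → 5 of Thu, Fri
Jul: 31 days, starts Sat → 5 of Sat, Sun, Mon ✓
Aug: 31 days, starts Tue → 5 of Tue, Wed, Thu
Sep: 30 days, starts Fri → 5 of Fri, Sat ✓
Oct: 31 days, starts Sun → 5 of Sun, Mon, Tue
Nov: 30 days, starts Wed → 5 of Wed, Thu
Dec: 31 days, starts Fri → 5 of Fri, Sat, Sun ✓
Months with five Saturdays: Jan, Apr, Jul, Sep, Dec.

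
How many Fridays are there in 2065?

52

Jan 1, 2065 is a Thursday.
That's 365 days from start to end, counting both.
365 = 7 × 52 + 1, so there are 52 full weeks plus 1 extra day.
Each full week contributes one Friday: 52 so far.
The 1 extra day is Thu — none qualify.
Total: 52 + 0 = 52.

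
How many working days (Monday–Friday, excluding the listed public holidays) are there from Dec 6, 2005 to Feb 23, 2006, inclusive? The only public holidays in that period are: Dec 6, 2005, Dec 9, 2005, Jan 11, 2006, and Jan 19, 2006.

Dec 6, 2005 is a Tuesday.
That's 80 days from start to end, counting both.
80 = 7 × 11 + 3, so there are 11 full weeks plus 3 extra days.
Each full week contributes 5 weekdays (Mon–Fri): 11 × 5 = 55.
The 3 extra days are Tuesday, Wednesday, Thursday — 3 of them qualify.
Total: 55 + 3 = 58.
Holidays: Dec 6, 2005 (Tue); Dec 9, 2005 (Fri); Jan 11, 2006 (Wed); Jan 19, 2006 (Thu).
All 4 holidays fall on weekdays, so subtract 4.
Business days: 58 − 4 = 54.

54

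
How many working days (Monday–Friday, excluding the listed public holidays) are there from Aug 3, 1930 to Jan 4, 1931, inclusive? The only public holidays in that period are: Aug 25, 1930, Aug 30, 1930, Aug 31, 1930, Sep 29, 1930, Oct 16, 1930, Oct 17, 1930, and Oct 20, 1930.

105

Aug 3, 1930 is a Sunday.
The range spans 155 days (inclusive of both endpoints).
155 = 7 × 22 + 1, so there are 22 full weeks plus 1 extra day.
Each full week contributes 5 weekdays (Mon–Fri): 22 × 5 = 110.
The 1 extra day is Sun — none qualify.
Total: 110 + 0 = 110.
Holidays: Aug 25, 1930 (Mon); Aug 30, 1930 (Sat); Aug 31, 1930 (Sun); Sep 29, 1930 (Mon); Oct 16, 1930 (Thu); Oct 17, 1930 (Fri); Oct 20, 1930 (Mon).
5 of the 7 holidays fall on weekdays; the rest are weekends and were already excluded.
Business days: 110 − 5 = 105.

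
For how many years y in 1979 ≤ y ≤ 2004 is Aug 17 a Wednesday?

3

Day of week of August 17 in each year:
1979: Fri, 1980: Sun, 1981: Mon, 1982: Tue, 1983: Wed ✓, 1984: Fri, 1985: Sat, 1986: Sun, 1987: Mon, 1988: Wed ✓, 1989: Thu, 1990: Fri, 1991: Sat, 1992: Mon, 1993: Tue, 1994: Wed ✓, 1995: Thu, 1996: Sat, 1997: Sun, 1998: Mon, 1999: Tue, 2000: Thu, 2001: Fri, 2002: Sat, 2003: Sun, 2004: Tue
Wednesdays: 1983, 1988, 1994.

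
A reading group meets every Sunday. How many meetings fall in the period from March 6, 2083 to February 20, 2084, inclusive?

51

March 6, 2083 is a Saturday.
That's 352 days from start to end, counting both.
352 = 7 × 50 + 2, so there are 50 full weeks plus 2 extra days.
Each full week contributes one Sunday: 50 so far.
The 2 extra days are Sat, Sun — 1 of them qualifies.
Total: 50 + 1 = 51.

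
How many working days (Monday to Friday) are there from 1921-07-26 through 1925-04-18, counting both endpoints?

974 weekdays

1921-07-26 is a Tuesday.
The range spans 1363 days (inclusive of both endpoints).
1363 = 7 × 194 + 5, so there are 194 full weeks plus 5 extra days.
Each full week contributes 5 weekdays (Mon–Fri): 194 × 5 = 970.
The 5 extra days are Tuesday, Wednesday, Thursday, Friday, Saturday — 4 of them qualify.
Total: 970 + 4 = 974.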